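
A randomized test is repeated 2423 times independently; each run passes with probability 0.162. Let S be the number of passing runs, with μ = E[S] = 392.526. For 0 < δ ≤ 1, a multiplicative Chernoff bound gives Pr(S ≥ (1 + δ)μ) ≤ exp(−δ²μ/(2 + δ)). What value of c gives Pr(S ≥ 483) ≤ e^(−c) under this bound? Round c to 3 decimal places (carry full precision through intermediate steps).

Write 483 = (1 + δ)μ, so δ = 483/392.526 − 1 = 0.2304917…
Then the exponent is δ²μ/(2 + δ) = (483 − μ)² / (μ·(2 + δ)) = 9.349288.

9.349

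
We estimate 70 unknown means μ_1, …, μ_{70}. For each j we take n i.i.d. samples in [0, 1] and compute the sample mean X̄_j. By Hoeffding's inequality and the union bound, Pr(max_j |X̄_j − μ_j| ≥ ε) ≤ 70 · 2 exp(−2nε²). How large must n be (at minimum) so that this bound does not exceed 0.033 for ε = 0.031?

Need 2·70·exp(−2nε²) ≤ 0.033, i.e. exp(−2nε²) ≤ 0.033/140.
So 2nε² ≥ ln(140/0.033) = 8.352890.
Hence n ≥ 8.352890/(2·0.031²) = 4345.937.
The smallest integer n is 4346.

4346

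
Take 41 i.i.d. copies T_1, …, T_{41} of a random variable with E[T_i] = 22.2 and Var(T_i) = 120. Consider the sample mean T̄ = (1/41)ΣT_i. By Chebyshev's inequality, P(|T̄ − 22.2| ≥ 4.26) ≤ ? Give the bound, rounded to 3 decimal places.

Var(T̄) = Var(T_i)/n = 120/41 = 2.9268.
Chebyshev: P(|T̄ − 22.2| ≥ 4.26) ≤ Var(T̄)/(4.26)² = 120/(41·4.26²) = 0.1613.

0.161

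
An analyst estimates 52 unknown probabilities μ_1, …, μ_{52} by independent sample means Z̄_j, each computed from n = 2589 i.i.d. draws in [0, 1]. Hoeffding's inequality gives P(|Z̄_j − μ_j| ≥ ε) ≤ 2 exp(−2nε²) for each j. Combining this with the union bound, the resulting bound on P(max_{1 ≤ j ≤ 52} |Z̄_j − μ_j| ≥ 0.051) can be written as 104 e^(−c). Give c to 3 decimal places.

13.468

Union bound over the 52 events: P(max_{1 ≤ j ≤ 52} |Z̄_j − μ_j| ≥ 0.051) ≤ 52·2·exp(−2nε²) = 104 exp(−2·2589·0.051²).
So c = 2·2589·0.051² = 13.4680.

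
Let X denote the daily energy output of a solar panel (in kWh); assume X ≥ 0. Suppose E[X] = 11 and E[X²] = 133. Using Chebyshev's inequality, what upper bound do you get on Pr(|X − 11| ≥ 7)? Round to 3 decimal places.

0.245

Var(X) = E[X²] − (E[X])² = 133 − 121 = 12.
Chebyshev's inequality: Pr(|X − μ| ≥ t) ≤ Var(X)/t² = 12/49 = 0.2449.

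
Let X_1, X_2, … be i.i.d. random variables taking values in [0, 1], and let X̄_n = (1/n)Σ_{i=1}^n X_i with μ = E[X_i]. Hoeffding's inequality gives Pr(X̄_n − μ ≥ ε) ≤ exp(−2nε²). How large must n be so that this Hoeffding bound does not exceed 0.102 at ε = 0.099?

Require exp(−2nε²) ≤ 0.102, i.e. 2nε² ≥ ln(1/0.102) = 2.282782.
So n ≥ 2.282782 / (2·0.099²) = 116.457.
The smallest integer n is 117.

117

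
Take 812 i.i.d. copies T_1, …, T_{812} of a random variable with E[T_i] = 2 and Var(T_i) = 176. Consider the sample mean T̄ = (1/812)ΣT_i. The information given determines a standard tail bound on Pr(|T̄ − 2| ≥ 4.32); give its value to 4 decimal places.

0.0116

With mean and variance of each term known, Chebyshev's inequality bounds the deviation of the sum (or sample mean).
Var(T̄) = Var(T_i)/n = 176/812 = 0.21675.
Chebyshev: Pr(|T̄ − 2| ≥ 4.32) ≤ Var(T̄)/(4.32)² = 176/(812·4.32²) = 0.0116.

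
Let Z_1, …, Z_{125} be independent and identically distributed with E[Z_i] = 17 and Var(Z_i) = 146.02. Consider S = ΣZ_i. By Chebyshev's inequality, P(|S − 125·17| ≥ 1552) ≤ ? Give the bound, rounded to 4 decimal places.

0.0076

Var(S) = n·Var(Z_i) = 125·146.02 = 18252.5.
Chebyshev: P(|S − 125·17| ≥ 1552) ≤ Var(S)/1552² = 18252.5/2408704 = 0.0076.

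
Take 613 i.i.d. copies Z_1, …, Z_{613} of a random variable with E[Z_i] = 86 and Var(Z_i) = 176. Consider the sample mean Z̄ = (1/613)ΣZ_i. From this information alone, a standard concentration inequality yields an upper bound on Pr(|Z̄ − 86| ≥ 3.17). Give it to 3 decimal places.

0.029

With mean and variance of each term known, Chebyshev's inequality bounds the deviation of the sum (or sample mean).
Var(Z̄) = Var(Z_i)/n = 176/613 = 0.28711.
Chebyshev: Pr(|Z̄ − 86| ≥ 3.17) ≤ Var(Z̄)/(3.17)² = 176/(613·3.17²) = 0.0286.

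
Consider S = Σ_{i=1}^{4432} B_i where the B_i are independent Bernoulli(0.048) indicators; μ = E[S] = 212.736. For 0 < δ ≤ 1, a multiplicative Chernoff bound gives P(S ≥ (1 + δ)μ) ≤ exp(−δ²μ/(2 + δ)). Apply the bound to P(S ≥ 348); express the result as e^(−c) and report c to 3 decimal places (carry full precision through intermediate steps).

32.629

Write 348 = (1 + δ)μ, so δ = 348/212.736 − 1 = 0.6358303…
Then the exponent is δ²μ/(2 + δ) = (348 − μ)² / (μ·(2 + δ)) = 32.629169.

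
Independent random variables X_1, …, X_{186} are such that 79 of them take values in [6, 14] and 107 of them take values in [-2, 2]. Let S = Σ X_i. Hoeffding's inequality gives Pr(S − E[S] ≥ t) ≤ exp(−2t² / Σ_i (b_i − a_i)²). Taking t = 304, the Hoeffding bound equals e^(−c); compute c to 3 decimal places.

27.310

Σ(b_i − a_i)² = 79·8² + 107·4² = 6768.
c = 2t² / 6768 = 2·304² / 6768 = 27.3097.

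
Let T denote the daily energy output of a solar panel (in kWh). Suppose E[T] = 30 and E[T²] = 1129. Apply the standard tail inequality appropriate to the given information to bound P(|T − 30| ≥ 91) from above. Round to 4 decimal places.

0.0277

The first two moments determine the variance, so Chebyshev's inequality is the sharpest standard bound available.
Var(T) = E[T²] − (E[T])² = 1129 − 900 = 229.
Chebyshev's inequality: P(|T − μ| ≥ t) ≤ Var(T)/t² = 229/8281 = 0.0277.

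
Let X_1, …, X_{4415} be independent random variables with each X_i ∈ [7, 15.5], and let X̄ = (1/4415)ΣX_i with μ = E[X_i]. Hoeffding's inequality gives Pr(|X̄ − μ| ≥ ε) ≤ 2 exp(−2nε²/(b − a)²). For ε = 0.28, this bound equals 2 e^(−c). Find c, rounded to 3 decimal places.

c = 2nε²/(b − a)² = 2·4415·0.28² / 8.5² = 9.5816.

9.582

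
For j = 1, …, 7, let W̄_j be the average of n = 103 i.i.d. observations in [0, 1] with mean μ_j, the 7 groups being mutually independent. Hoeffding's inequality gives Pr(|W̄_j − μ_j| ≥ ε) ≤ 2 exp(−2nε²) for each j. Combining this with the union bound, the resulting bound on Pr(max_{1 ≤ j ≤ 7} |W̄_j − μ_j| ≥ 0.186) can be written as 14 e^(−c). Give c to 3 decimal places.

7.127

Union bound over the 7 events: Pr(max_{1 ≤ j ≤ 7} |W̄_j − μ_j| ≥ 0.186) ≤ 7·2·exp(−2nε²) = 14 exp(−2·103·0.186²).
So c = 2·103·0.186² = 7.1268.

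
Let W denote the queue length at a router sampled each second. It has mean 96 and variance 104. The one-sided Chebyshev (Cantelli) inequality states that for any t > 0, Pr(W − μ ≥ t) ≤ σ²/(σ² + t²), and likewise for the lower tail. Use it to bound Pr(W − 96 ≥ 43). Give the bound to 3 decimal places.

0.053

Here σ² = 104 and t = 43, so σ² + t² = 1953.
Cantelli's bound: 104/1953 = 0.0533.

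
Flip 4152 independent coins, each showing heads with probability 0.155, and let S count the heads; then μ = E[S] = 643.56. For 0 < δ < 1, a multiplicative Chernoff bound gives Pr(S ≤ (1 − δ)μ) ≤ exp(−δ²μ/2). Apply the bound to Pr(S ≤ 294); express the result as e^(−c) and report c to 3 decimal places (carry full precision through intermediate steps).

94.935

Write 294 = (1 − δ)μ, so δ = 1 − 294/643.56 = 0.5431661…
Then the exponent is δ²μ/2 = (μ − 294)²/(2μ) = 94.934578.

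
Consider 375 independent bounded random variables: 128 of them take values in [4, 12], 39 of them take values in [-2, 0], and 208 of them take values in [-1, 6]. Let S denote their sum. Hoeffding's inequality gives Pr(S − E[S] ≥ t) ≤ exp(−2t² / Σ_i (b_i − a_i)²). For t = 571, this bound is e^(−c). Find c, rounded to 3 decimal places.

Σ(b_i − a_i)² = 128·8² + 39·2² + 208·7² = 18540.
c = 2t² / 18540 = 2·571² / 18540 = 35.1716.

35.172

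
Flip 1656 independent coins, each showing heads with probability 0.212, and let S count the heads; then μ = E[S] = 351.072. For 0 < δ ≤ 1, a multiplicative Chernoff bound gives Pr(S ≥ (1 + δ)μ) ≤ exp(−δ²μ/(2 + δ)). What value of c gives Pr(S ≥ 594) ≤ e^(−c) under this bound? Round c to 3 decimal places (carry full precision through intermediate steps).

62.444

Write 594 = (1 + δ)μ, so δ = 594/351.072 − 1 = 0.6919606…
Then the exponent is δ²μ/(2 + δ) = (594 − μ)² / (μ·(2 + δ)) = 62.443934.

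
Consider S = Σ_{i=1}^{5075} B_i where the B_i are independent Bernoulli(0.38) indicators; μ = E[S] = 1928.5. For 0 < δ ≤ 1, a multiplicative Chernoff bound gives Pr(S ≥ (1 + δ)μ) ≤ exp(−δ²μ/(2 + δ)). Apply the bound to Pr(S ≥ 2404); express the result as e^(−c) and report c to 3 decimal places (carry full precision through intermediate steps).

Write 2404 = (1 + δ)μ, so δ = 2404/1928.5 − 1 = 0.2465647…
Then the exponent is δ²μ/(2 + δ) = (2404 − μ)² / (μ·(2 + δ)) = 52.187017.

52.187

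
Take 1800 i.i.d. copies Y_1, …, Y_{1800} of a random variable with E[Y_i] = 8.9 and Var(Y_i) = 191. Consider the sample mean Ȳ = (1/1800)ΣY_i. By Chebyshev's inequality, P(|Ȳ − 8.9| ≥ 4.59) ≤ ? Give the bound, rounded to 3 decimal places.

Var(Ȳ) = Var(Y_i)/n = 191/1800 = 0.10611.
Chebyshev: P(|Ȳ − 8.9| ≥ 4.59) ≤ Var(Ȳ)/(4.59)² = 191/(1800·4.59²) = 0.0050.

0.005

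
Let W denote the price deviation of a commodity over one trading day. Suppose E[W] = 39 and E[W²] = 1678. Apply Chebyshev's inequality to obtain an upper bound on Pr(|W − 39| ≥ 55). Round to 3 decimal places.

Var(W) = E[W²] − (E[W])² = 1678 − 1521 = 157.
Chebyshev's inequality: Pr(|W − μ| ≥ t) ≤ Var(W)/t² = 157/3025 = 0.0519.

0.052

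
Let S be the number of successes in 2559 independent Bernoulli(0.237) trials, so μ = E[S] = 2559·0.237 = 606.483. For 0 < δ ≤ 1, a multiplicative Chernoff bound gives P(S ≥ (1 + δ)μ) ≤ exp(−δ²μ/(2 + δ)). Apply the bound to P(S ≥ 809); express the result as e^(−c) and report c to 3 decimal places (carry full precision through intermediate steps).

Write 809 = (1 + δ)μ, so δ = 809/606.483 − 1 = 0.3339203…
Then the exponent is δ²μ/(2 + δ) = (809 − μ)² / (μ·(2 + δ)) = 28.974658.

28.975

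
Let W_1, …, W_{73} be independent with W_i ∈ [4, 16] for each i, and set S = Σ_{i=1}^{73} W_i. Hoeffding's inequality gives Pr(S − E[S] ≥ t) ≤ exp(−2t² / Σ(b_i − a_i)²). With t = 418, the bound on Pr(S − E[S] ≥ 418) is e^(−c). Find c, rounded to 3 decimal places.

33.243

Σ(b_i − a_i)² = 73·(12)² = 10512.
c = 2t²/10512 = 2·418²/10512 = 33.2428.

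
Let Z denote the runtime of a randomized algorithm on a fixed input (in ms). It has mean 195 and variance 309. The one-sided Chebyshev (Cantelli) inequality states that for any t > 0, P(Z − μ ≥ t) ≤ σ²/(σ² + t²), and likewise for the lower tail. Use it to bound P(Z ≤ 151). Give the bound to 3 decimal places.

Here σ² = 309 and t = 44, so σ² + t² = 2245.
Cantelli's bound: 309/2245 = 0.1376.

0.138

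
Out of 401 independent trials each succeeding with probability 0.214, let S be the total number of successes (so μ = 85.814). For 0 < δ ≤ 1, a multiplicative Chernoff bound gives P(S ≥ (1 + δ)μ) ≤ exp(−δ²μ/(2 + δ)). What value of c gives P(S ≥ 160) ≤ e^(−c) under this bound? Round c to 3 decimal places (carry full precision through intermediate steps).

22.389

Write 160 = (1 + δ)μ, so δ = 160/85.814 − 1 = 0.8644976…
Then the exponent is δ²μ/(2 + δ) = (160 − μ)² / (μ·(2 + δ)) = 22.389134.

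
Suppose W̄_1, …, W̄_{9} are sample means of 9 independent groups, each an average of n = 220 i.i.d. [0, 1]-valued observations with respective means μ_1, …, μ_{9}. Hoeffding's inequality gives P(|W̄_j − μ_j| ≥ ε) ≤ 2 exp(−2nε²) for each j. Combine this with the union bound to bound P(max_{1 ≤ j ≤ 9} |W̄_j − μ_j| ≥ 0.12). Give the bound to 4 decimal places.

0.0319

Per-experiment Hoeffding bound: 2·exp(−2·220·0.12²) = 2·exp(−6.33600) = 0.0035427.
Union bound over 9 events: 9·0.0035427 = 0.03188.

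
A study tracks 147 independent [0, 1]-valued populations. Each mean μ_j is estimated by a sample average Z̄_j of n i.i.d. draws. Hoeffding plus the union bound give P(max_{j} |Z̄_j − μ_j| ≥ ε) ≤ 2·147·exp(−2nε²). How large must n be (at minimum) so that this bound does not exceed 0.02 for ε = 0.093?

Need 2·147·exp(−2nε²) ≤ 0.02, i.e. exp(−2nε²) ≤ 0.02/294.
So 2nε² ≥ ln(294/0.02) = 9.595603.
Hence n ≥ 9.595603/(2·0.093²) = 554.723.
The smallest integer n is 555.

555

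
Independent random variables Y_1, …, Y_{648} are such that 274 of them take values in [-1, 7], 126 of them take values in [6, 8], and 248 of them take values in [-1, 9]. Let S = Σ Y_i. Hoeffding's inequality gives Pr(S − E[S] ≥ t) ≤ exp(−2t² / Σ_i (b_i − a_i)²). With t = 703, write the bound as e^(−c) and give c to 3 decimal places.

23.072

Σ(b_i − a_i)² = 274·8² + 126·2² + 248·10² = 42840.
c = 2t² / 42840 = 2·703² / 42840 = 23.0723.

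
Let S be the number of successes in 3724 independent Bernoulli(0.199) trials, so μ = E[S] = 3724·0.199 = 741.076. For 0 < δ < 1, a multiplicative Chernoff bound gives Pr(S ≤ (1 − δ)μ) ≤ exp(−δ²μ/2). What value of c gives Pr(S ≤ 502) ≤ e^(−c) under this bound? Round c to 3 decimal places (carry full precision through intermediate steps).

38.564

Write 502 = (1 − δ)μ, so δ = 1 − 502/741.076 = 0.3226066…
Then the exponent is δ²μ/2 = (μ − 502)²/(2μ) = 38.563746.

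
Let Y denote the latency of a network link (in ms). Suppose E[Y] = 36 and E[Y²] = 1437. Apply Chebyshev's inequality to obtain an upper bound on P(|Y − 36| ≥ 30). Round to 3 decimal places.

Var(Y) = E[Y²] − (E[Y])² = 1437 − 1296 = 141.
Chebyshev's inequality: P(|Y − μ| ≥ t) ≤ Var(Y)/t² = 141/900 = 0.1567.

0.157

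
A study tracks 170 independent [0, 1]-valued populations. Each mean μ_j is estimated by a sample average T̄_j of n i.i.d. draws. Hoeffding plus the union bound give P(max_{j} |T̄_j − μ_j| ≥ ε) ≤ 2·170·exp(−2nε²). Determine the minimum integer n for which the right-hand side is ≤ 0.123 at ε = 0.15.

177

Need 2·170·exp(−2nε²) ≤ 0.123, i.e. exp(−2nε²) ≤ 0.123/340.
So 2nε² ≥ ln(340/0.123) = 7.924517.
Hence n ≥ 7.924517/(2·0.15²) = 176.100.
The smallest integer n is 177.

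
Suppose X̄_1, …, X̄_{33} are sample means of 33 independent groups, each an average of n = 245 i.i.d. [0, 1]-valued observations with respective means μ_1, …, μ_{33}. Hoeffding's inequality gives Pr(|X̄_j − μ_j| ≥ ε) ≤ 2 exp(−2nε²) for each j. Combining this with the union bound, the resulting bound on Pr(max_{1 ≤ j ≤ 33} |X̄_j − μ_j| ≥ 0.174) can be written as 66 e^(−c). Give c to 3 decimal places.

14.835

Union bound over the 33 events: Pr(max_{1 ≤ j ≤ 33} |X̄_j − μ_j| ≥ 0.174) ≤ 33·2·exp(−2nε²) = 66 exp(−2·245·0.174²).
So c = 2·245·0.174² = 14.8352.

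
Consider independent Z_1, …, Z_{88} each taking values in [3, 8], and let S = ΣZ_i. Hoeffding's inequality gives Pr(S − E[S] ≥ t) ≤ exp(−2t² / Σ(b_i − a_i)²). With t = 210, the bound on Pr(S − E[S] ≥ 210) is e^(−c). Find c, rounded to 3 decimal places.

40.091

Σ(b_i − a_i)² = 88·(5)² = 2200.
c = 2t²/2200 = 2·210²/2200 = 40.0909.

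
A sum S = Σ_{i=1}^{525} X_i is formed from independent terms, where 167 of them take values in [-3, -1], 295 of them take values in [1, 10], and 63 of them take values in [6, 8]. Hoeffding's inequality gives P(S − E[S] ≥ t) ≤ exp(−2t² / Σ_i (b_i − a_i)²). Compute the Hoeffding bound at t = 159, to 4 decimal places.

0.1303

Σ(b_i − a_i)² = 167·2² + 295·9² + 63·2² = 24815.
Exponent = 2·159² / 24815 = 2.03756.
Bound = exp(−2.03756) = 0.13035.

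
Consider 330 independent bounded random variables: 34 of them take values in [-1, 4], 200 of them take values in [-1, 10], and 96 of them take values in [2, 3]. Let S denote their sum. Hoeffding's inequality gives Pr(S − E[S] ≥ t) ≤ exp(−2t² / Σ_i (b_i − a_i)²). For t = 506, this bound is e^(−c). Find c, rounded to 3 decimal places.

Σ(b_i − a_i)² = 34·5² + 200·11² + 96·1² = 25146.
c = 2t² / 25146 = 2·506² / 25146 = 20.3640.

20.364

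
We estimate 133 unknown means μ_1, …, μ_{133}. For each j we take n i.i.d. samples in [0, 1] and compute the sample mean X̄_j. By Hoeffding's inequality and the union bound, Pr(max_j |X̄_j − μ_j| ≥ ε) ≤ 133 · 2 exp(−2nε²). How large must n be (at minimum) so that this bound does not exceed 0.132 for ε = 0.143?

187

Need 2·133·exp(−2nε²) ≤ 0.132, i.e. exp(−2nε²) ≤ 0.132/266.
So 2nε² ≥ ln(266/0.132) = 7.608450.
Hence n ≥ 7.608450/(2·0.143²) = 186.035.
The smallest integer n is 187.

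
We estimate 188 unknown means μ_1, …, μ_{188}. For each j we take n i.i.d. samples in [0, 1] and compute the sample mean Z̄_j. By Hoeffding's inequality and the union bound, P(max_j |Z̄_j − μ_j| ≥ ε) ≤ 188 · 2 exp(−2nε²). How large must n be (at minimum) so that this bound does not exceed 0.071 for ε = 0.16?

Need 2·188·exp(−2nε²) ≤ 0.071, i.e. exp(−2nε²) ≤ 0.071/376.
So 2nε² ≥ ln(376/0.071) = 8.574665.
Hence n ≥ 8.574665/(2·0.16²) = 167.474.
The smallest integer n is 168.

168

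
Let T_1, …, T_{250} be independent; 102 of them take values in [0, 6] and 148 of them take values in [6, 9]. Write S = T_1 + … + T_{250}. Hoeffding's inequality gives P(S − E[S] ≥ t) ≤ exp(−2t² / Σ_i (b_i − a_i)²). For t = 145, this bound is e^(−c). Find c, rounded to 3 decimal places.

Σ(b_i − a_i)² = 102·6² + 148·3² = 5004.
c = 2t² / 5004 = 2·145² / 5004 = 8.4033.

8.403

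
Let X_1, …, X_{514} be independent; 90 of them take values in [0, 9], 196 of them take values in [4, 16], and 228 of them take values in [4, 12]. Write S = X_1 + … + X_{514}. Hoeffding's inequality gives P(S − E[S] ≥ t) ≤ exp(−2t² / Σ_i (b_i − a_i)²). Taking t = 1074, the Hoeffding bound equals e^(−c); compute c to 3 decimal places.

46.041

Σ(b_i − a_i)² = 90·9² + 196·12² + 228·8² = 50106.
c = 2t² / 50106 = 2·1074² / 50106 = 46.0414.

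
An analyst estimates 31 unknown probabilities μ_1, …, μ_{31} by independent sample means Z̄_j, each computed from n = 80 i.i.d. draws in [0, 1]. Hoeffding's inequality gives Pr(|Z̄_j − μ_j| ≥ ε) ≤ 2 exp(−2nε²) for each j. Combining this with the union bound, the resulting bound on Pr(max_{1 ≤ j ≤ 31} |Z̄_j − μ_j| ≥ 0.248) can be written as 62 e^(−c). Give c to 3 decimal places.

9.841

Union bound over the 31 events: Pr(max_{1 ≤ j ≤ 31} |Z̄_j − μ_j| ≥ 0.248) ≤ 31·2·exp(−2nε²) = 62 exp(−2·80·0.248²).
So c = 2·80·0.248² = 9.8406.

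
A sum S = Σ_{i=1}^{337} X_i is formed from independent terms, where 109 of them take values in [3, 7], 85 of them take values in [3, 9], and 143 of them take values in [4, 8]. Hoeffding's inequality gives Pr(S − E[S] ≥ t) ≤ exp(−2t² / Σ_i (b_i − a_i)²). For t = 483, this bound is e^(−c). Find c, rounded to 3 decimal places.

65.789

Σ(b_i − a_i)² = 109·4² + 85·6² + 143·4² = 7092.
c = 2t² / 7092 = 2·483² / 7092 = 65.7893.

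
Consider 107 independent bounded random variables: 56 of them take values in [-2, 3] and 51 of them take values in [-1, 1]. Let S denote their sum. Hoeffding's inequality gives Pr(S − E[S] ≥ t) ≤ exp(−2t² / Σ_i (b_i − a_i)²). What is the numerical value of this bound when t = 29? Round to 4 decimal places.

Σ(b_i − a_i)² = 56·5² + 51·2² = 1604.
Exponent = 2·29² / 1604 = 1.04863.
Bound = exp(−1.04863) = 0.35042.

0.3504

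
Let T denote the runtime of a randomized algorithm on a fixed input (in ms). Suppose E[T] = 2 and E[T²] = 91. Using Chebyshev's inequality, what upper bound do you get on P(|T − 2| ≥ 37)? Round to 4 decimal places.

0.0636

Var(T) = E[T²] − (E[T])² = 91 − 4 = 87.
Chebyshev's inequality: P(|T − μ| ≥ t) ≤ Var(T)/t² = 87/1369 = 0.0636.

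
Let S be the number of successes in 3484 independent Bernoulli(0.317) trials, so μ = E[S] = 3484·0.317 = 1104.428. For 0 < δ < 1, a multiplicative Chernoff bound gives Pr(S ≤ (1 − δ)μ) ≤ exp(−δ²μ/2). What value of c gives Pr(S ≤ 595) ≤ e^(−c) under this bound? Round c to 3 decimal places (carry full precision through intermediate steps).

117.489

Write 595 = (1 − δ)μ, so δ = 1 − 595/1104.428 = 0.4612596…
Then the exponent is δ²μ/2 = (μ − 595)²/(2μ) = 117.489274.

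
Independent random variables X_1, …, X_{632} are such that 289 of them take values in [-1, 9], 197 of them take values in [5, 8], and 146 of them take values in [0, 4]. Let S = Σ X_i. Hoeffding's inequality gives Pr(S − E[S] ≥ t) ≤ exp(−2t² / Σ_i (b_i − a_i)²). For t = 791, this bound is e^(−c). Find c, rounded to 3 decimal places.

Σ(b_i − a_i)² = 289·10² + 197·3² + 146·4² = 33009.
c = 2t² / 33009 = 2·791² / 33009 = 37.9097.

37.910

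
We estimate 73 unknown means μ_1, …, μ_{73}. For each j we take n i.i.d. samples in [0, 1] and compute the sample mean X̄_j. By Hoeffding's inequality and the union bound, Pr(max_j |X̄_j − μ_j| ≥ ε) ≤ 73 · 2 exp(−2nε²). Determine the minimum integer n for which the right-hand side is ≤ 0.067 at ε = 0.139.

199

Need 2·73·exp(−2nε²) ≤ 0.067, i.e. exp(−2nε²) ≤ 0.067/146.
So 2nε² ≥ ln(146/0.067) = 7.686669.
Hence n ≥ 7.686669/(2·0.139²) = 198.920.
The smallest integer n is 199.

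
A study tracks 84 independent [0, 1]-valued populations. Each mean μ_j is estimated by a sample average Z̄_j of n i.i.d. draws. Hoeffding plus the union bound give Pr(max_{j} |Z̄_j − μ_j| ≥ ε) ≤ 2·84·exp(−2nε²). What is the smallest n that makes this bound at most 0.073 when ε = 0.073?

Need 2·84·exp(−2nε²) ≤ 0.073, i.e. exp(−2nε²) ≤ 0.073/168.
So 2nε² ≥ ln(168/0.073) = 7.741260.
Hence n ≥ 7.741260/(2·0.073²) = 726.333.
The smallest integer n is 727.

727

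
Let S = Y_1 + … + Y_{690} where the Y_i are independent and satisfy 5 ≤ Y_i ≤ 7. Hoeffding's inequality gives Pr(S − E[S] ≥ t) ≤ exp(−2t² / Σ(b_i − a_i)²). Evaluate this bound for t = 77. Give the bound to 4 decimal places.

0.0136

Σ(b_i − a_i)² = 690·(2)² = 2760.
Exponent = 2·77²/2760 = 4.2964.
Bound = exp(−4.2964) = 0.01362.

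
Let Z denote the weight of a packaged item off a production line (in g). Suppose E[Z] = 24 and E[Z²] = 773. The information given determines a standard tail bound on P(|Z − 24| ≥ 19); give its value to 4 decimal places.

The first two moments determine the variance, so Chebyshev's inequality is the sharpest standard bound available.
Var(Z) = E[Z²] − (E[Z])² = 773 − 576 = 197.
Chebyshev's inequality: P(|Z − μ| ≥ t) ≤ Var(Z)/t² = 197/361 = 0.5457.

0.5457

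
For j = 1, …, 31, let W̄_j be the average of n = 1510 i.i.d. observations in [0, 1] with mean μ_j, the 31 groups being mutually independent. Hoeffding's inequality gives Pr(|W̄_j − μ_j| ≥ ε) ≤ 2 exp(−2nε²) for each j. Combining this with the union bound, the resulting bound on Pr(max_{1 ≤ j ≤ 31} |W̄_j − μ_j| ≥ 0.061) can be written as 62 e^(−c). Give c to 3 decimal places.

Union bound over the 31 events: Pr(max_{1 ≤ j ≤ 31} |W̄_j − μ_j| ≥ 0.061) ≤ 31·2·exp(−2nε²) = 62 exp(−2·1510·0.061²).
So c = 2·1510·0.061² = 11.2374.

11.237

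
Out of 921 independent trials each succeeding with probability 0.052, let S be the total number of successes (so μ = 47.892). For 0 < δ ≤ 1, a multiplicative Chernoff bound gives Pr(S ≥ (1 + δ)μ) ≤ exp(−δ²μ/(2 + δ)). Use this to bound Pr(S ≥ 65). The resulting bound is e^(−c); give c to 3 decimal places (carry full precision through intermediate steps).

Write 65 = (1 + δ)μ, so δ = 65/47.892 − 1 = 0.3572204…
Then the exponent is δ²μ/(2 + δ) = (65 − μ)² / (μ·(2 + δ)) = 2.592599.

2.593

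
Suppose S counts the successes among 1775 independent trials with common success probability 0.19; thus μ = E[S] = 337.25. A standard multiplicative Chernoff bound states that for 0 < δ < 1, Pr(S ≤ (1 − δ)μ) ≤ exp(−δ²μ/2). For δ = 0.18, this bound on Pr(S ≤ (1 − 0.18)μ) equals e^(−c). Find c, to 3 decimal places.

5.463

c = δ²μ/2 = 0.18²·337.25/2 = 5.4634.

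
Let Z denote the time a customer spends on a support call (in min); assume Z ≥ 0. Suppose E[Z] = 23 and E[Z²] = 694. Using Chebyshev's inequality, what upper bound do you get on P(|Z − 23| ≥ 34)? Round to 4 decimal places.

Var(Z) = E[Z²] − (E[Z])² = 694 − 529 = 165.
Chebyshev's inequality: P(|Z − μ| ≥ t) ≤ Var(Z)/t² = 165/1156 = 0.1427.

0.1427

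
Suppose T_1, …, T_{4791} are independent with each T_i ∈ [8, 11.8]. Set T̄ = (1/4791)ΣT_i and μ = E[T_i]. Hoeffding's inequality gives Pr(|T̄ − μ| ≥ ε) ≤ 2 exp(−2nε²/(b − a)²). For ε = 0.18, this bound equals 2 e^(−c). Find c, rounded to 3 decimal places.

c = 2nε²/(b − a)² = 2·4791·0.18² / 3.8² = 21.4998.

21.500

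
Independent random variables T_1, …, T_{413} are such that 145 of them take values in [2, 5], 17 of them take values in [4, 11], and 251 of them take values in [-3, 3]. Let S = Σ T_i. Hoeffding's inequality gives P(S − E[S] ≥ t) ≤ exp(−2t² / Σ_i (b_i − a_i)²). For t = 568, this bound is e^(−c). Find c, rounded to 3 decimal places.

57.745

Σ(b_i − a_i)² = 145·3² + 17·7² + 251·6² = 11174.
c = 2t² / 11174 = 2·568² / 11174 = 57.7455.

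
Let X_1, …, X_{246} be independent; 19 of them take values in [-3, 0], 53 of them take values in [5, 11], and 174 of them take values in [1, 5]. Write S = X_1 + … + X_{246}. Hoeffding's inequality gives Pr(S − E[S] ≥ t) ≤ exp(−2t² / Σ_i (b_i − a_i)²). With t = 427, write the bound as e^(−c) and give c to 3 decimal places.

74.986

Σ(b_i − a_i)² = 19·3² + 53·6² + 174·4² = 4863.
c = 2t² / 4863 = 2·427² / 4863 = 74.9862.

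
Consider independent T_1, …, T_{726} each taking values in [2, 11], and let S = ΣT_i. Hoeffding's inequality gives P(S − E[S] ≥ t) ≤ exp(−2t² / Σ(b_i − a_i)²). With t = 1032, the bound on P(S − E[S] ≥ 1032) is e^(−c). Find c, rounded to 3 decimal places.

36.222

Σ(b_i − a_i)² = 726·(9)² = 58806.
c = 2t²/58806 = 2·1032²/58806 = 36.2216.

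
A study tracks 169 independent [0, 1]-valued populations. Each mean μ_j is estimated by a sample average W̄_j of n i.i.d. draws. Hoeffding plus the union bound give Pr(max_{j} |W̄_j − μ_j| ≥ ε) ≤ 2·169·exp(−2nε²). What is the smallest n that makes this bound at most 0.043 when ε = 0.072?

866

Need 2·169·exp(−2nε²) ≤ 0.043, i.e. exp(−2nε²) ≤ 0.043/338.
So 2nε² ≥ ln(338/0.043) = 8.969601.
Hence n ≥ 8.969601/(2·0.072²) = 865.124.
The smallest integer n is 866.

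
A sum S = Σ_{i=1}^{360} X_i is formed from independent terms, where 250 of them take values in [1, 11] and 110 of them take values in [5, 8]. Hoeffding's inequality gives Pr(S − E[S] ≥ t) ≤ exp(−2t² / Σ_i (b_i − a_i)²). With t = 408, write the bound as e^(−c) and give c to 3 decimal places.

Σ(b_i − a_i)² = 250·10² + 110·3² = 25990.
c = 2t² / 25990 = 2·408² / 25990 = 12.8098.

12.810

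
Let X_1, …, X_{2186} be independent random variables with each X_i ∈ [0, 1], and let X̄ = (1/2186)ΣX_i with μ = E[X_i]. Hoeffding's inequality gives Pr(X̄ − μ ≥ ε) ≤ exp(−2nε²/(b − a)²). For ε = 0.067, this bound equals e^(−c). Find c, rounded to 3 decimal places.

19.626

c = 2nε²/(b − a)² = 2·2186·0.067² / 1² = 19.6259.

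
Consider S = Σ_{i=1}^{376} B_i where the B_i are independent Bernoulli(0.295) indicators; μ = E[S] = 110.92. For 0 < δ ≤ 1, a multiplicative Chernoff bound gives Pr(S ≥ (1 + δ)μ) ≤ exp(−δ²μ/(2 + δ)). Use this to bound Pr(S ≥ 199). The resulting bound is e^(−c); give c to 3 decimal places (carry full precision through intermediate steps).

Write 199 = (1 + δ)μ, so δ = 199/110.92 − 1 = 0.7940858…
Then the exponent is δ²μ/(2 + δ) = (199 − μ)² / (μ·(2 + δ)) = 25.032545.

25.033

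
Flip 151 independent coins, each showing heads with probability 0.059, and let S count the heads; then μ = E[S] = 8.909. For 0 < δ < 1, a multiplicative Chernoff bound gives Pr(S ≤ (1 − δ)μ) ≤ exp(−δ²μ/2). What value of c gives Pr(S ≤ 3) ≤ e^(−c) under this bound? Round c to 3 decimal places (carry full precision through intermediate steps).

1.960

Write 3 = (1 − δ)μ, so δ = 1 − 3/8.909 = 0.6632619…
Then the exponent is δ²μ/2 = (μ − 3)²/(2μ) = 1.959607.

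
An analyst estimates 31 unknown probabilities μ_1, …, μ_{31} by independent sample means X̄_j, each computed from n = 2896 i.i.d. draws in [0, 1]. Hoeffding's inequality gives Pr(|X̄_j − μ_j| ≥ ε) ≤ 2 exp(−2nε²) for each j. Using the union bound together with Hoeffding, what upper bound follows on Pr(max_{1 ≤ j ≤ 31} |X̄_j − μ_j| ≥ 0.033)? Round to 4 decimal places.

Per-experiment Hoeffding bound: 2·exp(−2·2896·0.033²) = 2·exp(−6.30749) = 0.0036452.
Union bound over 31 events: 31·0.0036452 = 0.11300.

0.1130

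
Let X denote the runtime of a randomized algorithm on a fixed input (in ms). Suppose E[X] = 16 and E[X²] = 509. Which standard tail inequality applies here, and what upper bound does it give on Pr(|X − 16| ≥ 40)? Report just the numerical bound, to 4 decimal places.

The first two moments determine the variance, so Chebyshev's inequality is the sharpest standard bound available.
Var(X) = E[X²] − (E[X])² = 509 − 256 = 253.
Chebyshev's inequality: Pr(|X − μ| ≥ t) ≤ Var(X)/t² = 253/1600 = 0.1581.

0.1581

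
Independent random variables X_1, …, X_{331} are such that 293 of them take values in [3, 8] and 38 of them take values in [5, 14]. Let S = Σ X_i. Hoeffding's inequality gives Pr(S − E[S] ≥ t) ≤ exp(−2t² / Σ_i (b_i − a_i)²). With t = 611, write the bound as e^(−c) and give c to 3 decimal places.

71.772

Σ(b_i − a_i)² = 293·5² + 38·9² = 10403.
c = 2t² / 10403 = 2·611² / 10403 = 71.7718.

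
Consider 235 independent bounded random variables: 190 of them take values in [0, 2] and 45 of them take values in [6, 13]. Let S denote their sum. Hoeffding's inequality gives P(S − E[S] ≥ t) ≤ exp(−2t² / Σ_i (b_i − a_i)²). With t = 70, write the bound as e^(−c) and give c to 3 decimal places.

Σ(b_i − a_i)² = 190·2² + 45·7² = 2965.
c = 2t² / 2965 = 2·70² / 2965 = 3.3052.

3.305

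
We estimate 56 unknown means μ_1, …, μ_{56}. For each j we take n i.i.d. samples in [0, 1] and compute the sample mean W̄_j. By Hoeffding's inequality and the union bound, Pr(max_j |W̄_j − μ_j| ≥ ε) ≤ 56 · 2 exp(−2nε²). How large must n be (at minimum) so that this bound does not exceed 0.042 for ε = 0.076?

683

Need 2·56·exp(−2nε²) ≤ 0.042, i.e. exp(−2nε²) ≤ 0.042/112.
So 2nε² ≥ ln(112/0.042) = 7.888585.
Hence n ≥ 7.888585/(2·0.076²) = 682.876.
The smallest integer n is 683.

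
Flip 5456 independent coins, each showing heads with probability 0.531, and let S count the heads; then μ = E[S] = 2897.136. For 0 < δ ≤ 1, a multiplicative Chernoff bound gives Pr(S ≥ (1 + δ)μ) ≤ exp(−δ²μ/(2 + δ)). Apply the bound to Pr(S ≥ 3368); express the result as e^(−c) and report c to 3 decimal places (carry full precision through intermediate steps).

35.388

Write 3368 = (1 + δ)μ, so δ = 3368/2897.136 − 1 = 0.1625274…
Then the exponent is δ²μ/(2 + δ) = (3368 − μ)² / (μ·(2 + δ)) = 35.388363.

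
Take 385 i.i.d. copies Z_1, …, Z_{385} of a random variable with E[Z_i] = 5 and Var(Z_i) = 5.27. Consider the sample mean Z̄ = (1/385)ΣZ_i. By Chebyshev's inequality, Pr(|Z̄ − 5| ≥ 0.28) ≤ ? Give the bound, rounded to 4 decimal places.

0.1746

Var(Z̄) = Var(Z_i)/n = 5.27/385 = 0.013688.
Chebyshev: Pr(|Z̄ − 5| ≥ 0.28) ≤ Var(Z̄)/(0.28)² = 5.27/(385·0.28²) = 0.1746.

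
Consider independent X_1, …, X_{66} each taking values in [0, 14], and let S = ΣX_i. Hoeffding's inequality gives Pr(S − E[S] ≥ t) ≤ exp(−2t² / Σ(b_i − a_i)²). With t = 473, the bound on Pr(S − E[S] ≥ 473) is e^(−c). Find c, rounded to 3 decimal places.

34.590

Σ(b_i − a_i)² = 66·(14)² = 12936.
c = 2t²/12936 = 2·473²/12936 = 34.5901.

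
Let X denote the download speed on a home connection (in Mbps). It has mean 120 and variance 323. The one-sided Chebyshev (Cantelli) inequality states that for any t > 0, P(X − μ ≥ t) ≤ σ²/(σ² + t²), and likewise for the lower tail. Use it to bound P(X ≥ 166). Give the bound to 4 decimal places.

0.1324

Here σ² = 323 and t = 46, so σ² + t² = 2439.
Cantelli's bound: 323/2439 = 0.1324.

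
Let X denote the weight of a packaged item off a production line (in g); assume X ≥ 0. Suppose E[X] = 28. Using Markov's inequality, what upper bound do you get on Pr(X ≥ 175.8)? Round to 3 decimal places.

0.159

Markov's inequality: for a non-negative random variable, Pr(X ≥ a) ≤ E[X]/a.
Here E[X] = 28 and a = 175.8, so the bound is 28/175.8 = 0.1593.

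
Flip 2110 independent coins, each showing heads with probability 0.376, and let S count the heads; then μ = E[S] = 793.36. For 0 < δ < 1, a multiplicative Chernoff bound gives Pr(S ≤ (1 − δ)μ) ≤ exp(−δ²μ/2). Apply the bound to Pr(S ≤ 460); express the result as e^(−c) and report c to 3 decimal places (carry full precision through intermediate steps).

70.037

Write 460 = (1 − δ)μ, so δ = 1 − 460/793.36 = 0.4201876…
Then the exponent is δ²μ/2 = (μ − 460)²/(2μ) = 70.036862.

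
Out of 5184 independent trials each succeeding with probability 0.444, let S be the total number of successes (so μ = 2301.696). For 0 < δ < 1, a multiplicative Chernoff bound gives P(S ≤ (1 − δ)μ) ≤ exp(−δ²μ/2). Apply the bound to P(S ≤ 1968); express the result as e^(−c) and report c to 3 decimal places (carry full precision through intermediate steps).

24.189

Write 1968 = (1 − δ)μ, so δ = 1 − 1968/2301.696 = 0.1449783…
Then the exponent is δ²μ/2 = (μ − 1968)²/(2μ) = 24.189341.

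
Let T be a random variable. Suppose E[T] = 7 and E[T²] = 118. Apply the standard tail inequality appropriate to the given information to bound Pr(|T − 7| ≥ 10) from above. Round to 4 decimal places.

0.6900

The first two moments determine the variance, so Chebyshev's inequality is the sharpest standard bound available.
Var(T) = E[T²] − (E[T])² = 118 − 49 = 69.
Chebyshev's inequality: Pr(|T − μ| ≥ t) ≤ Var(T)/t² = 69/100 = 0.6900.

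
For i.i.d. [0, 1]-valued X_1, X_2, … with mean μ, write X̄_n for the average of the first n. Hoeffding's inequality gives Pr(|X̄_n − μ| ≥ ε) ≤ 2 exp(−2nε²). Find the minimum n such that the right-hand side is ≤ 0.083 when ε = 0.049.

Require 2·exp(−2nε²) ≤ 0.083, i.e. 2nε² ≥ ln(2/0.083) = 3.182062.
So n ≥ 3.182062 / (2·0.049²) = 662.653.
The smallest integer n is 663.

663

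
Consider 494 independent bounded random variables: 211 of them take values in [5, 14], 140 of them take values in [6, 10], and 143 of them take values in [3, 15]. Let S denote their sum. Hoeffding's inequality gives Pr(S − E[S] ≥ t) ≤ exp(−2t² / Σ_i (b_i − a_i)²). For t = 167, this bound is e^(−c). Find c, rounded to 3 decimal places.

1.397

Σ(b_i − a_i)² = 211·9² + 140·4² + 143·12² = 39923.
c = 2t² / 39923 = 2·167² / 39923 = 1.3971.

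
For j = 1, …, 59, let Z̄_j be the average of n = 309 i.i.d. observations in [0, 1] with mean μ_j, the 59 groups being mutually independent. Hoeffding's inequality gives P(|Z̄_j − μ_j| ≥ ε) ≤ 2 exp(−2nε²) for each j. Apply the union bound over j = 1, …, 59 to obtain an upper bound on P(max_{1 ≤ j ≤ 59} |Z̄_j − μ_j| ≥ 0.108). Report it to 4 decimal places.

0.0874

Per-experiment Hoeffding bound: 2·exp(−2·309·0.108²) = 2·exp(−7.20835) = 0.0014808.
Union bound over 59 events: 59·0.0014808 = 0.08736.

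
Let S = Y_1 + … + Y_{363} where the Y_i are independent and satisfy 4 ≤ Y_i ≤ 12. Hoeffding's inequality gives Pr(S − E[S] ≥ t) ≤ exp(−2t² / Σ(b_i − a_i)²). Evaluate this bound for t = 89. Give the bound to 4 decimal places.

0.5057

Σ(b_i − a_i)² = 363·(8)² = 23232.
Exponent = 2·89²/23232 = 0.6819.
Bound = exp(−0.6819) = 0.50565.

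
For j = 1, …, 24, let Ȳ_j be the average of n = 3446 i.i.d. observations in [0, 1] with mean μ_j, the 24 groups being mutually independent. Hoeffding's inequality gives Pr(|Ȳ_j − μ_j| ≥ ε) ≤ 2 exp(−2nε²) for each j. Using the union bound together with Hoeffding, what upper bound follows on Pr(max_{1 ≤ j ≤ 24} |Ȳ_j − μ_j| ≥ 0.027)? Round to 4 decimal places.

Per-experiment Hoeffding bound: 2·exp(−2·3446·0.027²) = 2·exp(−5.02427) = 0.013153.
Union bound over 24 events: 24·0.013153 = 0.31567.

0.3157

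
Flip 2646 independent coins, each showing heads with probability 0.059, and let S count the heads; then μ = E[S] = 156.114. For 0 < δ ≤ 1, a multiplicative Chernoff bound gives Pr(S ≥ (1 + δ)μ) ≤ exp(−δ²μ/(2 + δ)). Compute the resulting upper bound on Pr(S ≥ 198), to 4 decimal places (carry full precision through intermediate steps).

0.0071

Write 198 = (1 + δ)μ, so δ = 198/156.114 − 1 = 0.2683039…
Then the exponent is δ²μ/(2 + δ) = (198 − μ)² / (μ·(2 + δ)) = 4.954441.
Bound = exp(−4.954441) = 0.00705.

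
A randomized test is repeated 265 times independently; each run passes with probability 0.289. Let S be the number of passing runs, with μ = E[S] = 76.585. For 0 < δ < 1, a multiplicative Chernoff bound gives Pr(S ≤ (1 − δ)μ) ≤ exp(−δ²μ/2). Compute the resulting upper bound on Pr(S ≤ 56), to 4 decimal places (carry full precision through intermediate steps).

Write 56 = (1 − δ)μ, so δ = 1 − 56/76.585 = 0.2687863…
Then the exponent is δ²μ/2 = (μ − 56)²/(2μ) = 2.766483.
Bound = exp(−2.766483) = 0.06288.

0.0629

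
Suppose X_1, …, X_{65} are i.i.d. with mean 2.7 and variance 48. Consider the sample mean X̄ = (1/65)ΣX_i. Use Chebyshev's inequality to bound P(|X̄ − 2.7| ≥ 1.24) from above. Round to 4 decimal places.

0.4803

Var(X̄) = Var(X_i)/n = 48/65 = 0.73846.
Chebyshev: P(|X̄ − 2.7| ≥ 1.24) ≤ Var(X̄)/(1.24)² = 48/(65·1.24²) = 0.4803.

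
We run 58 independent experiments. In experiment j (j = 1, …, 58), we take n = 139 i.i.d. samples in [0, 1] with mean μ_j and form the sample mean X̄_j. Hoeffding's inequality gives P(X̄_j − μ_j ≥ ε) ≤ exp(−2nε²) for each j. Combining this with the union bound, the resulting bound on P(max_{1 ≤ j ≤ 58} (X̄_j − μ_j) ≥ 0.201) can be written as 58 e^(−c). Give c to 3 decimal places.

Union bound over the 58 events: P(max_{1 ≤ j ≤ 58} (X̄_j − μ_j) ≥ 0.201) ≤ 58·exp(−2nε²) = 58 exp(−2·139·0.201²).
So c = 2·139·0.201² = 11.2315.

11.231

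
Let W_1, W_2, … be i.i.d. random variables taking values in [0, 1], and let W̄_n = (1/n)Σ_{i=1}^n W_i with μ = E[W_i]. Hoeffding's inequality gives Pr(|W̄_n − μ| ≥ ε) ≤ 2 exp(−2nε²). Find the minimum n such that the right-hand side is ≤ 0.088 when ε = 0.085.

217

Require 2·exp(−2nε²) ≤ 0.088, i.e. 2nε² ≥ ln(2/0.088) = 3.123566.
So n ≥ 3.123566 / (2·0.085²) = 216.164.
The smallest integer n is 217.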